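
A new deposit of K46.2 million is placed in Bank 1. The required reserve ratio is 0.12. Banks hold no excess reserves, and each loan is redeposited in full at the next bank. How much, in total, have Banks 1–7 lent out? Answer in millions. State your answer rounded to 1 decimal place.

K200.3 million

Bank i lends (1 − rr)^i of the original deposit: Bank 1 lends 46.2·0.8800 = 40.6560, Bank 2 lends 46.2·0.8800² ≈ 35.7773, and so on.
Summing a geometric series: total = 46.2·[0.8800·(1 − 0.8800^7) / (1 − 0.8800)] ≈ 200.3407 million.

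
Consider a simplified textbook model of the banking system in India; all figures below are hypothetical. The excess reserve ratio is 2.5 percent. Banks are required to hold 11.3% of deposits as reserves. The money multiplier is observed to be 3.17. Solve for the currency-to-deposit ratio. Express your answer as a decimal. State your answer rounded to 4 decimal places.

Using m = 3.17. From m = (1 + c)/(c + rr + e), rearranging gives 1 + c = m·(c + rr + e), so c·(1 − m) = m·(rr + e) − 1.
Hence c = [m·(rr + e) − 1]/(1 − m) = [3.17 × (0.113 + 0.025) − 1] / (1 − 3.17) ≈ 0.259235.

0.2592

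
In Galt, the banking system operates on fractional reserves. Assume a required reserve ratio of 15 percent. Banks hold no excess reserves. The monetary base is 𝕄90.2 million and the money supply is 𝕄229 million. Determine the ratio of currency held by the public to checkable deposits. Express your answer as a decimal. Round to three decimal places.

0.402

Using m = M/MB = 229/90.2 ≈ 2.538803. From m = (1 + c)/(c + rr + e), rearranging gives 1 + c = m·(c + rr + e), so c·(1 − m) = m·(rr + e) − 1.
Hence c = [m·(rr + e) − 1]/(1 − m) = [2.538803 × (0.15 + 0) − 1] / (1 − 2.538803) ≈ 0.402377.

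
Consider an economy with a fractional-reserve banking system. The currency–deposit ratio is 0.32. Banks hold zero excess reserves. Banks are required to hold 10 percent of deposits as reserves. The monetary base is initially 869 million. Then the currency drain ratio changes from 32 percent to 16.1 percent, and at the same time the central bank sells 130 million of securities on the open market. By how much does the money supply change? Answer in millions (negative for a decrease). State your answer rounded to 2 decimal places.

Before: m₁ = (1 + 0.32) / (0.1 + 0.32) ≈ 3.142857, MB₁ = 869, so M₁ = 3.142857 × 869 ≈ 2731.1427 million.
After: m₂ = (1 + 0.161) / (0.1 + 0.161) ≈ 4.448276, MB₂ = 869 − 130 = 739, so M₂ = 4.448276 × 739 ≈ 3287.276 million.
ΔM = M₂ − M₁ = 3287.276 − 2731.1427 = 556.1333 million.

556.13 million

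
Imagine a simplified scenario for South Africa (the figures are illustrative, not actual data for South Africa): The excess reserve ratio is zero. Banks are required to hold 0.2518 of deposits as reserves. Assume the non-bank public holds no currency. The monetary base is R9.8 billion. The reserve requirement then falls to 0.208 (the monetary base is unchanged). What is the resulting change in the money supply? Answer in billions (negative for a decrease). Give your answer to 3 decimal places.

Initially m₁ = 1 / (0.2518) ≈ 3.97141, so M₁ = 3.97141 × 9.8 ≈ 38.9198 billion.
After the change m₂ = 1 / (0.208) ≈ 4.80769, so M₂ = 4.80769 × 9.8 ≈ 47.1154 billion.
ΔM = M₂ − M₁ = 47.1154 − 38.9198 = 8.1956 billion.

R8.196 billion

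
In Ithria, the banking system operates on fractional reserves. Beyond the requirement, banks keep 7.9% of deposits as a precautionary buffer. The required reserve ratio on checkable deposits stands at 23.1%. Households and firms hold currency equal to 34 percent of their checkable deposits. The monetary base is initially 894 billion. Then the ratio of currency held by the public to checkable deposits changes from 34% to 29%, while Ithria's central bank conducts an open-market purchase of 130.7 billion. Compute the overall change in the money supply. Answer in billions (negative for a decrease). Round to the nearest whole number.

Before: m₁ = (1 + 0.34) / (0.231 + 0.079 + 0.34) ≈ 2.06154, MB₁ = 894, so M₁ = 2.06154 × 894 ≈ 1843.0168 billion.
After: m₂ = (1 + 0.29) / (0.231 + 0.079 + 0.29) = 2.15, MB₂ = 894 + 130.7 = 1024.7, so M₂ = 2.15 × 1024.7 = 2203.105 billion.
ΔM = M₂ − M₁ = 2203.105 − 1843.0168 = 360.0882 billion.

360 billion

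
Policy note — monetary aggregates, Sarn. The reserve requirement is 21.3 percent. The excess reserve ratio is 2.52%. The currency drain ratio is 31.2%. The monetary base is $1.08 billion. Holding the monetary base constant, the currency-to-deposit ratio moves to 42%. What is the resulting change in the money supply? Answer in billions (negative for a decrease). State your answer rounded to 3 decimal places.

-0.245 billion

Initially m₁ = (1 + 0.312) / (0.213 + 0.0252 + 0.312) ≈ 2.38459, so M₁ = 2.38459 × 1.08 ≈ 2.5754 billion.
After the change m₂ = (1 + 0.42) / (0.213 + 0.0252 + 0.42) ≈ 2.15740, so M₂ = 2.15740 × 1.08 ≈ 2.33 billion.
ΔM = M₂ − M₁ = 2.33 − 2.5754 = -0.2454 billion.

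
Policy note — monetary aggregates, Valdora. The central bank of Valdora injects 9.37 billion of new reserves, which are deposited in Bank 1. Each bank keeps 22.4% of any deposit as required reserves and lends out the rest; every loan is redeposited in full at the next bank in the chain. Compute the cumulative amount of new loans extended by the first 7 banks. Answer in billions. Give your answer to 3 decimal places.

26.960 billion

Bank i lends (1 − rr)^i of the original deposit: Bank 1 lends 9.37·0.7760 ≈ 7.2711, Bank 2 lends 9.37·0.7760² ≈ 5.6424, and so on.
Summing a geometric series: total = 9.37·[0.7760·(1 − 0.7760^7) / (1 − 0.7760)] ≈ 26.9601 billion.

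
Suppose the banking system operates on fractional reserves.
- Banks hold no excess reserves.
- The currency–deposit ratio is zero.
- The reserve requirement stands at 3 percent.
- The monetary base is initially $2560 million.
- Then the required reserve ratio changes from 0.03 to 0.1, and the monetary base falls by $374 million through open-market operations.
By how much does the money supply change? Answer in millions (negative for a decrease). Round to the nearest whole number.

Before: m₁ = 1 / (0.03) ≈ 33.33333, MB₁ = 2560, so M₁ = 33.33333 × 2560 = 85333.3248 million.
After: m₂ = 1 / (0.1) = 10, MB₂ = 2560 − 374 = 2186, so M₂ = 10 × 2186 = 21860 million.
ΔM = M₂ − M₁ = 21860 − 85333.3248 = -63473.3248 million.

-63473 million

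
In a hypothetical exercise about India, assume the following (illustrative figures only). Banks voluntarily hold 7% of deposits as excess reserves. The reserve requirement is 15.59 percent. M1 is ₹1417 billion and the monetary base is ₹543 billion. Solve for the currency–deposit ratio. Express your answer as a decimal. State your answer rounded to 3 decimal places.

0.255

Using m = M/MB = 1417/543 ≈ 2.609576. From m = (1 + c)/(c + rr + e), rearranging gives 1 + c = m·(c + rr + e), so c·(1 − m) = m·(rr + e) − 1.
Hence c = [m·(rr + e) − 1]/(1 − m) = [2.609576 × (0.1559 + 0.07) − 1] / (1 − 2.609576) ≈ 0.255034.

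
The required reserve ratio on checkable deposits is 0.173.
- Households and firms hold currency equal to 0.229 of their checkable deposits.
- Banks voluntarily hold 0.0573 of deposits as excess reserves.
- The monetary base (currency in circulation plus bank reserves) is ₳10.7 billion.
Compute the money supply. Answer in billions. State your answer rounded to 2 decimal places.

The money multiplier is m = (1 + c) / (rr + e + c) = (1 + 0.229) / (0.173 + 0.0573 + 0.229) ≈ 2.67581.
So M = m × MB = 2.67581 × 10.7 ≈ 28.6312 billion.

₳28.63 billion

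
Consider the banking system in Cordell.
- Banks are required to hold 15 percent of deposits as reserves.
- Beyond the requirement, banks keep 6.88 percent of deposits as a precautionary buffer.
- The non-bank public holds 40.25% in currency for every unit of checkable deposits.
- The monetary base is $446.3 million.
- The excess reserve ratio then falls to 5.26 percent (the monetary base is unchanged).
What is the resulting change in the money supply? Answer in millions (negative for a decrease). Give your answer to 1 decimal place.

$27.0 million

Initially m₁ = (1 + 0.4025) / (0.15 + 0.0688 + 0.4025) ≈ 2.25736, so M₁ = 2.25736 × 446.3 ≈ 1007.4598 million.
After the change m₂ = (1 + 0.4025) / (0.15 + 0.0526 + 0.4025) ≈ 2.31780, so M₂ = 2.31780 × 446.3 ≈ 1034.4341 million.
ΔM = M₂ − M₁ = 1034.4341 − 1007.4598 = 26.9743 million.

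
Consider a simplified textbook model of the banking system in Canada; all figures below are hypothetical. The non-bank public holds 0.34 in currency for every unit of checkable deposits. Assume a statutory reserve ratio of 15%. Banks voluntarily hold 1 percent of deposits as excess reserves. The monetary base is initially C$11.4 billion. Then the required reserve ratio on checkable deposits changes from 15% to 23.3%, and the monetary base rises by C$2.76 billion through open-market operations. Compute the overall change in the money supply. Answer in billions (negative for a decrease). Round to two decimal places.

C$1.99 billion

Before: m₁ = (1 + 0.34) / (0.15 + 0.01 + 0.34) = 2.68, MB₁ = 11.4, so M₁ = 2.68 × 11.4 = 30.552 billion.
After: m₂ = (1 + 0.34) / (0.233 + 0.01 + 0.34) ≈ 2.29846, MB₂ = 11.4 + 2.76 = 14.16, so M₂ = 2.29846 × 14.16 ≈ 32.5462 billion.
ΔM = M₂ − M₁ = 32.5462 − 30.552 = 1.9942 billion.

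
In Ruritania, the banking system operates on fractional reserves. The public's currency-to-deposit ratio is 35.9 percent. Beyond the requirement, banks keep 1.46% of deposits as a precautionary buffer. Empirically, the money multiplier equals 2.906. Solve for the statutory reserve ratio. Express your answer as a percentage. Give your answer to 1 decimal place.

Using m = 2.906. Since m = (1 + c)/(c + rr + e), the denominator satisfies c + rr + e = (1 + c)/m = (1 + 0.359) / 2.906 ≈ 0.467653.
With c = 0.359 and e = 0.0146, the statutory reserve ratio is 0.467653 − 0.359 − 0.0146 = 0.094053.

9.4%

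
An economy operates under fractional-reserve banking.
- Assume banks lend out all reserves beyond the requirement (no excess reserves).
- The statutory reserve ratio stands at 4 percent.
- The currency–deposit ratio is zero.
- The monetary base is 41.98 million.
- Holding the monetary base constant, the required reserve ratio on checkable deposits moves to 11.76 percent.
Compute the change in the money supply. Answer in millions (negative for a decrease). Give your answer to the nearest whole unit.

-693 million

Initially m₁ = 1 / (0.04) = 25, so M₁ = 25 × 41.98 = 1049.5 million.
After the change m₂ = 1 / (0.1176) ≈ 8.5034, so M₂ = 8.5034 × 41.98 ≈ 356.9727 million.
ΔM = M₂ − M₁ = 356.9727 − 1049.5 = -692.5273 million.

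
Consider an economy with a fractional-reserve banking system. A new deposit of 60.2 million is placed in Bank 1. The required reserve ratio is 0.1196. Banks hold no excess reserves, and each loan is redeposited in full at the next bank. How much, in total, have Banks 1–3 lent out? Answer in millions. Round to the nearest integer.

Bank i lends (1 − rr)^i of the original deposit: Bank 1 lends 60.2·0.8804 ≈ 53.0001, Bank 2 lends 60.2·0.8804² ≈ 46.6613, and so on.
Summing a geometric series: total = 60.2·[0.8804·(1 − 0.8804^3) / (1 − 0.8804)] ≈ 140.7419 million.

141 million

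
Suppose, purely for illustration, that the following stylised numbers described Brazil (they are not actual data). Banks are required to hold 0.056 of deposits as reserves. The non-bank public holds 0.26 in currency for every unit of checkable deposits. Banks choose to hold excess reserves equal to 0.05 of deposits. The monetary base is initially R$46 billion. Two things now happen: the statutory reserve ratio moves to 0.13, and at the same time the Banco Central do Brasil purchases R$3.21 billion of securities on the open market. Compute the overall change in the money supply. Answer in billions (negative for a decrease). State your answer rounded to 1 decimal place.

-17.4 billion

Before: m₁ = (1 + 0.26) / (0.056 + 0.05 + 0.26) ≈ 3.4426, MB₁ = 46, so M₁ = 3.4426 × 46 = 158.3596 billion.
After: m₂ = (1 + 0.26) / (0.13 + 0.05 + 0.26) ≈ 2.8636, MB₂ = 46 + 3.21 = 49.21, so M₂ = 2.8636 × 49.21 ≈ 140.9178 billion.
ΔM = M₂ − M₁ = 140.9178 − 158.3596 = -17.4418 billion.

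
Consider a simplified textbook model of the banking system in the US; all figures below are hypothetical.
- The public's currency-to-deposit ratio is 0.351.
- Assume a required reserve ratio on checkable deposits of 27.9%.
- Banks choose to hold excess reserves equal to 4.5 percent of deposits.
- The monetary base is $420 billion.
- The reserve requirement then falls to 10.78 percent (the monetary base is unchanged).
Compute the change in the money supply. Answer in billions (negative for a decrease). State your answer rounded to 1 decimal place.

Initially m₁ = (1 + 0.351) / (0.279 + 0.045 + 0.351) ≈ 2.00148, so M₁ = 2.00148 × 420 = 840.6216 billion.
After the change m₂ = (1 + 0.351) / (0.1078 + 0.045 + 0.351) ≈ 2.68162, so M₂ = 2.68162 × 420 = 1126.2804 billion.
ΔM = M₂ − M₁ = 1126.2804 − 840.6216 = 285.6588 billion.

$285.7 billion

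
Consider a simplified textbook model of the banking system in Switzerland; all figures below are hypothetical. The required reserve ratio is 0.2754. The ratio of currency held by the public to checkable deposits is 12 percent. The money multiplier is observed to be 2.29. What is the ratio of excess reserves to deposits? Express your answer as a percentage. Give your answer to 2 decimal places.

Using m = 2.29. Since m = (1 + c)/(c + rr + e), the denominator satisfies c + rr + e = (1 + c)/m = (1 + 0.12) / 2.29 ≈ 0.489083.
With c = 0.12 and rr = 0.2754, the ratio of excess reserves to deposits is 0.489083 − 0.12 − 0.2754 = 0.093683.

9.37%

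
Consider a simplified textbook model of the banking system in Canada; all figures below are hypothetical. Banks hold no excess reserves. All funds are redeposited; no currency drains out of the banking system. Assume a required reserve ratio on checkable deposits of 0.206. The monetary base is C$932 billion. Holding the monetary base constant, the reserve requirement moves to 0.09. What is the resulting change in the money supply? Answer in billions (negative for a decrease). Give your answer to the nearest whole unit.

Initially m₁ = 1 / (0.206) ≈ 4.8544, so M₁ = 4.8544 × 932 = 4524.3008 billion.
After the change m₂ = 1 / (0.09) ≈ 11.1111, so M₂ = 11.1111 × 932 = 10355.5452 billion.
ΔM = M₂ − M₁ = 10355.5452 − 4524.3008 = 5831.2444 billion.

C$5831 billion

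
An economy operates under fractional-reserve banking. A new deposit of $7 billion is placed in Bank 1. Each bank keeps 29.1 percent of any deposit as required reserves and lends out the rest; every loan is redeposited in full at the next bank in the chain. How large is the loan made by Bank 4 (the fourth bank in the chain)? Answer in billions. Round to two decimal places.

Each bank lends a fraction (1 − rr) = 0.7090 of the deposit it receives, so Bank 4 receives 7·0.7090^3 and lends 7·0.7090^4 ≈ 1.7688 billion.

$1.77 billion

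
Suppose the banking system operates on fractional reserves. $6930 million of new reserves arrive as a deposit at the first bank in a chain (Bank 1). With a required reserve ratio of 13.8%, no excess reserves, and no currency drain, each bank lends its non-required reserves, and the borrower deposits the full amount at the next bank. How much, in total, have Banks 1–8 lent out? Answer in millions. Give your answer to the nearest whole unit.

Bank i lends (1 − rr)^i of the original deposit: Bank 1 lends 6930·0.8620 = 5973.6600, Bank 2 lends 6930·0.8620² ≈ 5149.2949, and so on.
Summing a geometric series: total = 6930·[0.8620·(1 − 0.8620^8) / (1 − 0.8620)] ≈ 30092.0830 million.

$30092 million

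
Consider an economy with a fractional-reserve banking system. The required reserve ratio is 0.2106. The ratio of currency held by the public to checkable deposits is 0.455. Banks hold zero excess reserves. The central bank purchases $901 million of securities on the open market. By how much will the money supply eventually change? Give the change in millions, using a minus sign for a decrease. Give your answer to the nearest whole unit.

$1970 million

The money multiplier is m = (1 + c) / (rr + c) = (1 + 0.455) / (0.2106 + 0.455) ≈ 2.1860.
The purchase adds 901 million of base, so ΔM = m × ΔMB = 2.1860 × (+901) = 1969.586 million.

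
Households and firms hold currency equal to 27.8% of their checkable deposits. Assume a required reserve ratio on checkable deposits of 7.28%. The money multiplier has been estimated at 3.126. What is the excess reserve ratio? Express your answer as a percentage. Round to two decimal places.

Using m = 3.126. Since m = (1 + c)/(c + rr + e), the denominator satisfies c + rr + e = (1 + c)/m = (1 + 0.278) / 3.126 ≈ 0.408829.
With c = 0.278 and rr = 0.0728, the excess reserve ratio is 0.408829 − 0.278 − 0.0728 = 0.058029.

5.80%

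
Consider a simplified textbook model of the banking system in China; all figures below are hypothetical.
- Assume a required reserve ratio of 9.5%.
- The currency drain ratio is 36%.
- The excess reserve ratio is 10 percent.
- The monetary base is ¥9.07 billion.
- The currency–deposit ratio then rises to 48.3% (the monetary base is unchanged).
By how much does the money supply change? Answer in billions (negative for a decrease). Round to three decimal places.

-2.387 billion

Initially m₁ = (1 + 0.36) / (0.095 + 0.1 + 0.36) ≈ 2.45045, so M₁ = 2.45045 × 9.07 ≈ 22.2256 billion.
After the change m₂ = (1 + 0.483) / (0.095 + 0.1 + 0.483) ≈ 2.18732, so M₂ = 2.18732 × 9.07 ≈ 19.839 billion.
ΔM = M₂ − M₁ = 19.839 − 22.2256 = -2.3866 billion.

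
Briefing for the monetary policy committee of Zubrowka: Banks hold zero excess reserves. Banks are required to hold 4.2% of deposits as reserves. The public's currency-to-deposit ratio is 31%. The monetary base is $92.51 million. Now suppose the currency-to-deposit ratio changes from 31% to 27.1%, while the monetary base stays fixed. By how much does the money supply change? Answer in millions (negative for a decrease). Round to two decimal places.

Initially m₁ = (1 + 0.31) / (0.042 + 0.31) ≈ 3.72159, so M₁ = 3.72159 × 92.51 ≈ 344.2843 million.
After the change m₂ = (1 + 0.271) / (0.042 + 0.271) ≈ 4.06070, so M₂ = 4.06070 × 92.51 ≈ 375.6554 million.
ΔM = M₂ − M₁ = 375.6554 − 344.2843 = 31.3711 million.

$31.37 million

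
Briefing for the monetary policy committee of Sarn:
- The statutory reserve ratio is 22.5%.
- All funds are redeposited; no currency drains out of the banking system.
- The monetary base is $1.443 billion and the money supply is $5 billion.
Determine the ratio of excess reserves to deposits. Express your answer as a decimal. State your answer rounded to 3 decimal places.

Using m = M/MB = 5/1.443 ≈ 3.465003. Since m = (1 + c)/(c + rr + e), the denominator satisfies c + rr + e = (1 + c)/m = (1 + 0) / 3.465003 ≈ 0.288600.
With c = 0 and rr = 0.225, the ratio of excess reserves to deposits is 0.288600 − 0 − 0.225 = 0.0636.

0.064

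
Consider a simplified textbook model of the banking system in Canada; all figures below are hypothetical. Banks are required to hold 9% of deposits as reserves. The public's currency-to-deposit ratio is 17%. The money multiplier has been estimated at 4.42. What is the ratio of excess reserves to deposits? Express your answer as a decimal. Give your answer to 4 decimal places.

0.0047

Using m = 4.42. Since m = (1 + c)/(c + rr + e), the denominator satisfies c + rr + e = (1 + c)/m = (1 + 0.17) / 4.42 ≈ 0.264706.
With c = 0.17 and rr = 0.09, the ratio of excess reserves to deposits is 0.264706 − 0.17 − 0.09 = 0.004706.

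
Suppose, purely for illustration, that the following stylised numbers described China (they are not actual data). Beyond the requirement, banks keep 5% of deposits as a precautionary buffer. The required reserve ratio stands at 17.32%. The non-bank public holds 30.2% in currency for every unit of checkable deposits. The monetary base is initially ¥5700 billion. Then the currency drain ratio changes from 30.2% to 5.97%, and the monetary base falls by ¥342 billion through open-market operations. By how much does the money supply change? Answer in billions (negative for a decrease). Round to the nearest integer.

Before: m₁ = (1 + 0.302) / (0.1732 + 0.05 + 0.302) ≈ 2.47906, MB₁ = 5700, so M₁ = 2.47906 × 5700 = 14130.642 billion.
After: m₂ = (1 + 0.0597) / (0.1732 + 0.05 + 0.0597) ≈ 3.74585, MB₂ = 5700 − 342 = 5358, so M₂ = 3.74585 × 5358 = 20070.2643 billion.
ΔM = M₂ − M₁ = 20070.2643 − 14130.642 = 5939.6223 billion.

¥5940 billion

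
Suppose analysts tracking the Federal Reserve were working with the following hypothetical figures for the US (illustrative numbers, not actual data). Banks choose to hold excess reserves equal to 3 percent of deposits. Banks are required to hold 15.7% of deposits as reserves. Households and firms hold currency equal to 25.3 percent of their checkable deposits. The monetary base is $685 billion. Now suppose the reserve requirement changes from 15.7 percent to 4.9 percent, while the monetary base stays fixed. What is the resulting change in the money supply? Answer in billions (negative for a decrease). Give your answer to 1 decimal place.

Initially m₁ = (1 + 0.253) / (0.157 + 0.03 + 0.253) ≈ 2.84773, so M₁ = 2.84773 × 685 ≈ 1950.695 billion.
After the change m₂ = (1 + 0.253) / (0.049 + 0.03 + 0.253) ≈ 3.77410, so M₂ = 3.77410 × 685 = 2585.2585 billion.
ΔM = M₂ − M₁ = 2585.2585 − 1950.695 = 634.5635 billion.

$634.6 billion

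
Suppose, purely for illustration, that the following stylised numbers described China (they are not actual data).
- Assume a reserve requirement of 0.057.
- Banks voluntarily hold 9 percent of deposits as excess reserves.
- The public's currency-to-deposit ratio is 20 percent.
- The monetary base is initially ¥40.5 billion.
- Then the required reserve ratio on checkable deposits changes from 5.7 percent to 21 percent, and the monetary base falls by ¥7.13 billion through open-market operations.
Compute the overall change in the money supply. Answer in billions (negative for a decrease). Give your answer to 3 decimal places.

-59.970 billion

Before: m₁ = (1 + 0.2) / (0.057 + 0.09 + 0.2) ≈ 3.458213, MB₁ = 40.5, so M₁ = 3.458213 × 40.5 ≈ 140.0576 billion.
After: m₂ = (1 + 0.2) / (0.21 + 0.09 + 0.2) = 2.4, MB₂ = 40.5 − 7.13 = 33.37, so M₂ = 2.4 × 33.37 = 80.088 billion.
ΔM = M₂ − M₁ = 80.088 − 140.0576 = -59.9696 billion.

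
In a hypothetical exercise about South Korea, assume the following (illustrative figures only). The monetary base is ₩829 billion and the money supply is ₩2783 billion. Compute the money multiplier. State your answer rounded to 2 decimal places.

3.36

The money multiplier is m = M / MB = 2783 / 829 ≈ 3.35706.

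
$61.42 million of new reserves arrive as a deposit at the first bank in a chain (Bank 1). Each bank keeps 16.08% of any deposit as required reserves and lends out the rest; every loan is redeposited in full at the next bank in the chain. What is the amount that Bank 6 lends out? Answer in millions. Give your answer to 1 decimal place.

Each bank lends a fraction (1 − rr) = 0.8392 of the deposit it receives, so Bank 6 receives 61.42·0.8392^5 and lends 61.42·0.8392^6 ≈ 21.4537 million.

$21.5 million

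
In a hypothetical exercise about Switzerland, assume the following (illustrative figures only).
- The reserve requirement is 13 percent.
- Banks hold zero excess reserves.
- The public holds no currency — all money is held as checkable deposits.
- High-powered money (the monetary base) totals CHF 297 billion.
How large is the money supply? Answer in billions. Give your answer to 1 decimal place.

CHF 2284.6 billion

With no currency drain or excess reserves, the money multiplier is m = 1/rr = 1/0.13 ≈ 7.69231.
Money supply M = m × MB = 7.69231 × 297 ≈ 2284.6161 billion.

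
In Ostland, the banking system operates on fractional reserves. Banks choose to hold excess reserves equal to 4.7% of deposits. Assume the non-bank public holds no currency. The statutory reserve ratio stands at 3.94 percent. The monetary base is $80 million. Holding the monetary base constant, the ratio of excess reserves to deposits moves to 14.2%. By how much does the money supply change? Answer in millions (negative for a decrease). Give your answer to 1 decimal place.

-484.9 million

Initially m₁ = 1 / (0.0394 + 0.047) ≈ 11.5741, so M₁ = 11.5741 × 80 = 925.928 million.
After the change m₂ = 1 / (0.0394 + 0.142) ≈ 5.5127, so M₂ = 5.5127 × 80 = 441.016 million.
ΔM = M₂ − M₁ = 441.016 − 925.928 = -484.912 million.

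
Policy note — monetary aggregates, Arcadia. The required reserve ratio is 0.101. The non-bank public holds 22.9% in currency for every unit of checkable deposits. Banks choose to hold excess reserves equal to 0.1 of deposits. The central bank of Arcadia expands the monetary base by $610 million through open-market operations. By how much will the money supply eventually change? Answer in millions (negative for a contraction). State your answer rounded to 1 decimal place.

The money multiplier is m = (1 + c) / (rr + e + c) = (1 + 0.229) / (0.101 + 0.1 + 0.229) ≈ 2.85814.
The purchase adds 610 million of base, so ΔM = m × ΔMB = 2.85814 × (+610) = 1743.4654 million.

$1743.5 million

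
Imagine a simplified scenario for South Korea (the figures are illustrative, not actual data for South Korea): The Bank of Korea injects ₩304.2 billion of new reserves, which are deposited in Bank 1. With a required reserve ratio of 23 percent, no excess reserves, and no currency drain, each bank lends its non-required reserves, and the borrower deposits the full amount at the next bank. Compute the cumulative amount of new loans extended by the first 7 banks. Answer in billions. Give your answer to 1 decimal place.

₩855.0 billion

Bank i lends (1 − rr)^i of the original deposit: Bank 1 lends 304.2·0.7700 = 234.2340, Bank 2 lends 304.2·0.7700² ≈ 180.3602, and so on.
Summing a geometric series: total = 304.2·[0.7700·(1 − 0.7700^7) / (1 − 0.7700)] ≈ 854.9691 billion.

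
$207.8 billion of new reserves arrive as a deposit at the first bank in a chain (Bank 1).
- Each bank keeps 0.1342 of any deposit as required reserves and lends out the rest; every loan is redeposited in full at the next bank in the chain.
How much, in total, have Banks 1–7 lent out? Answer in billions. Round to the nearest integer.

$852 billion

Bank i lends (1 − rr)^i of the original deposit: Bank 1 lends 207.8·0.8658 ≈ 179.9132, Bank 2 lends 207.8·0.8658² ≈ 155.7689, and so on.
Summing a geometric series: total = 207.8·[0.8658·(1 − 0.8658^7) / (1 − 0.8658)] ≈ 851.7198 billion.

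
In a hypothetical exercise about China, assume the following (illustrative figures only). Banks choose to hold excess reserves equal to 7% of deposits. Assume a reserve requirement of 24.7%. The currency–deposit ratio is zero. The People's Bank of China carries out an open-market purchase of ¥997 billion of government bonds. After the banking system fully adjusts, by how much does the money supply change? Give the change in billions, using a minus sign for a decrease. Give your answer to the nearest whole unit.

The money multiplier is m = 1 / (rr + e) = 1 / (0.247 + 0.07) ≈ 3.1546.
The purchase adds 997 billion of base, so ΔM = m × ΔMB = 3.1546 × (+997) = 3145.1362 billion.

¥3145 billion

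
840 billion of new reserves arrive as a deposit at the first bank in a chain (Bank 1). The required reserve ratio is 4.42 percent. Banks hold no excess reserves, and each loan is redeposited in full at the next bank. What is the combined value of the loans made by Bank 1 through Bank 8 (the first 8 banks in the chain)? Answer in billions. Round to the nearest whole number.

5512 billion

Bank i lends (1 − rr)^i of the original deposit: Bank 1 lends 840·0.9558 = 802.8720, Bank 2 lends 840·0.9558² ≈ 767.3851, and so on.
Summing a geometric series: total = 840·[0.9558·(1 − 0.9558^8) / (1 − 0.9558)] ≈ 5512.4937 billion.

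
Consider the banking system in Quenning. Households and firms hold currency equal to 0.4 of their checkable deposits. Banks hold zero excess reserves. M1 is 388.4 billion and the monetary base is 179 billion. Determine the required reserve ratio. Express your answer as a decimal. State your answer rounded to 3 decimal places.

0.245

Using m = M/MB = 388.4/179 ≈ 2.169832. Since m = (1 + c)/(c + rr + e), the denominator satisfies c + rr + e = (1 + c)/m = (1 + 0.4) / 2.169832 ≈ 0.645211.
With c = 0.4 and e = 0, the required reserve ratio is 0.645211 − 0.4 − 0 = 0.245211.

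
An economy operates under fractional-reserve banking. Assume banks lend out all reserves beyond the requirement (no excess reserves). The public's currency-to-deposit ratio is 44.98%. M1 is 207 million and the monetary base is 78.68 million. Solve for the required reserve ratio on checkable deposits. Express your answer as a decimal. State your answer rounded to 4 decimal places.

Using m = M/MB = 207/78.68 ≈ 2.630910. Since m = (1 + c)/(c + rr + e), the denominator satisfies c + rr + e = (1 + c)/m = (1 + 0.4498) / 2.630910 ≈ 0.551064.
With c = 0.4498 and e = 0, the required reserve ratio on checkable deposits is 0.551064 − 0.4498 − 0 = 0.101264.

0.1013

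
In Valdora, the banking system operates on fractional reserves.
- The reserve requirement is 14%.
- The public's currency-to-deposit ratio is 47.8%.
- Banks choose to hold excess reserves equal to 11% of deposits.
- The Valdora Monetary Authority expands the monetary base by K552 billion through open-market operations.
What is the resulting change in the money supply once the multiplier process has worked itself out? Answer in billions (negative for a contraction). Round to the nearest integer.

K1121 billion

The money multiplier is m = (1 + c) / (rr + e + c) = (1 + 0.478) / (0.14 + 0.11 + 0.478) ≈ 2.0302.
The purchase adds 552 billion of base, so ΔM = m × ΔMB = 2.0302 × (+552) = 1120.6704 billion.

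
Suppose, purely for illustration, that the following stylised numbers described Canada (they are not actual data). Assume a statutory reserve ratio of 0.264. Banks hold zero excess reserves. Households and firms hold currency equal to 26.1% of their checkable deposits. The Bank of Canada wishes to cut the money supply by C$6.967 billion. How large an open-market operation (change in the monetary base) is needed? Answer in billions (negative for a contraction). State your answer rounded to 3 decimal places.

-2.901 billion

The money multiplier is m = (1 + c) / (rr + c) = (1 + 0.261) / (0.264 + 0.261) ≈ 2.40190.
ΔMB = ΔM / m = (−6.967) / 2.40190 ≈ -2.9006 billion.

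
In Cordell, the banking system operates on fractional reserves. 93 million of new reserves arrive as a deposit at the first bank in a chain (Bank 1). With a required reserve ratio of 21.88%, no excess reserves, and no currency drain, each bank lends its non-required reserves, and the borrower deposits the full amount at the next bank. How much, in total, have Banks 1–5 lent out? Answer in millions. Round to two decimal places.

235.44 million

Bank i lends (1 − rr)^i of the original deposit: Bank 1 lends 93·0.7812 = 72.6516, Bank 2 lends 93·0.7812² ≈ 56.7554, and so on.
Summing a geometric series: total = 93·[0.7812·(1 − 0.7812^5) / (1 − 0.7812)] ≈ 235.4386 million.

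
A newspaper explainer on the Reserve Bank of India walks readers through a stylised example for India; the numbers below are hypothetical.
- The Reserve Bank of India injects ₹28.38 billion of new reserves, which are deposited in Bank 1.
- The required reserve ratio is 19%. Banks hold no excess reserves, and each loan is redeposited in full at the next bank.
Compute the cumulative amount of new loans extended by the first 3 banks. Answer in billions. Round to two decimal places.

Bank i lends (1 − rr)^i of the original deposit: Bank 1 lends 28.38·0.8100 = 22.9878, Bank 2 lends 28.38·0.8100² ≈ 18.6201, and so on.
Summing a geometric series: total = 28.38·[0.8100·(1 − 0.8100^3) / (1 − 0.8100)] ≈ 56.6902 billion.

₹56.69 billion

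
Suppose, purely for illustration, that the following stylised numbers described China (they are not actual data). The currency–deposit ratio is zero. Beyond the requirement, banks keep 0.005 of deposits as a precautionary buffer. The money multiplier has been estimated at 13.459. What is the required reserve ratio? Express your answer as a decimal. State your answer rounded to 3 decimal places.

Using m = 13.459. Since m = (1 + c)/(c + rr + e), the denominator satisfies c + rr + e = (1 + c)/m = (1 + 0) / 13.459 ≈ 0.074300.
With c = 0 and e = 0.005, the required reserve ratio is 0.074300 − 0 − 0.005 = 0.0693.

0.069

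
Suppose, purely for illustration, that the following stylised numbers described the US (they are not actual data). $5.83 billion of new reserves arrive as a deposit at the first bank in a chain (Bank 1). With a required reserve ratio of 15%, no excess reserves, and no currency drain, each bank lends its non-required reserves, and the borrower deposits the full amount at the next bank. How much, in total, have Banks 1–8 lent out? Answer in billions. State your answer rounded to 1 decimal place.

$24.0 billion

Bank i lends (1 − rr)^i of the original deposit: Bank 1 lends 5.83·0.8500 = 4.9555, Bank 2 lends 5.83·0.8500² ≈ 4.2122, and so on.
Summing a geometric series: total = 5.83·[0.8500·(1 − 0.8500^8) / (1 − 0.8500)] ≈ 24.0345 billion.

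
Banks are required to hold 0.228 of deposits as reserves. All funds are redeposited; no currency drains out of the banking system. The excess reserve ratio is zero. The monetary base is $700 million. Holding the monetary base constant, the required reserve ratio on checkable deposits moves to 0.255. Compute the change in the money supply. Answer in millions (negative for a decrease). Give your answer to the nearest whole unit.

-325 million

Initially m₁ = 1 / (0.228) ≈ 4.3860, so M₁ = 4.3860 × 700 = 3070.2 million.
After the change m₂ = 1 / (0.255) ≈ 3.9216, so M₂ = 3.9216 × 700 = 2745.12 million.
ΔM = M₂ − M₁ = 2745.12 − 3070.2 = -325.08 million.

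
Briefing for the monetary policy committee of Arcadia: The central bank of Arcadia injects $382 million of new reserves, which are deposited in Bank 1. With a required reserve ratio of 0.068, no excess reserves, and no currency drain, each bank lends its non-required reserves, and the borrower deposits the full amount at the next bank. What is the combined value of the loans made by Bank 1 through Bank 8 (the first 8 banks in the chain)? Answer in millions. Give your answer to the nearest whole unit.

Bank i lends (1 − rr)^i of the original deposit: Bank 1 lends 382·0.9320 = 356.0240, Bank 2 lends 382·0.9320² ≈ 331.8144, and so on.
Summing a geometric series: total = 382·[0.9320·(1 − 0.9320^8) / (1 − 0.9320)] ≈ 2255.0885 million.

$2255 million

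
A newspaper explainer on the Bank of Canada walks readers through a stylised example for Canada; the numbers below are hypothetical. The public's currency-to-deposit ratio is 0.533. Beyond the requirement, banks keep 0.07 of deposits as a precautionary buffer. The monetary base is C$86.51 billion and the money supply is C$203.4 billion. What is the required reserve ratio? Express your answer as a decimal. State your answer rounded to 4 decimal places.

Using m = M/MB = 203.4/86.51 ≈ 2.351173. Since m = (1 + c)/(c + rr + e), the denominator satisfies c + rr + e = (1 + c)/m = (1 + 0.533) / 2.351173 ≈ 0.652015.
With c = 0.533 and e = 0.07, the required reserve ratio is 0.652015 − 0.533 − 0.07 = 0.049015.

0.0490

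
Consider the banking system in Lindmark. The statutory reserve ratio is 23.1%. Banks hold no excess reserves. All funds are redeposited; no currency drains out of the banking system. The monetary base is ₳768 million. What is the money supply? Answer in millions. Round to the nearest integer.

₳3325 million

With no currency drain or excess reserves, the money multiplier is m = 1/rr = 1/0.231 ≈ 4.3290.
Money supply M = m × MB = 4.3290 × 768 = 3324.672 million.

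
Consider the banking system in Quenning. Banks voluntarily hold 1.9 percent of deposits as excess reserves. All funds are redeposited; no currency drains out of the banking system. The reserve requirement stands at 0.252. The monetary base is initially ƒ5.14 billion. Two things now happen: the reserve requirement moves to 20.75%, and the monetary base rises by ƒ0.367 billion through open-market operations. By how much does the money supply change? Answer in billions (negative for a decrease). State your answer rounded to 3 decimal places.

Before: m₁ = 1 / (0.252 + 0.019) ≈ 3.69004, MB₁ = 5.14, so M₁ = 3.69004 × 5.14 ≈ 18.9668 billion.
After: m₂ = 1 / (0.2075 + 0.019) ≈ 4.41501, MB₂ = 5.14 + 0.367 = 5.507, so M₂ = 4.41501 × 5.507 ≈ 24.3135 billion.
ΔM = M₂ − M₁ = 24.3135 − 18.9668 = 5.3467 billion.

ƒ5.347 billion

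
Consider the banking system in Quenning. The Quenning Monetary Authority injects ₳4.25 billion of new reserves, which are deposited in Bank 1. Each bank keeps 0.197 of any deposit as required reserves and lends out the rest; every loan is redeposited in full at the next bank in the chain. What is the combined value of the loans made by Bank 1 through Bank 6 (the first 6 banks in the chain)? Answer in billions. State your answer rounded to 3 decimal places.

₳12.679 billion

Bank i lends (1 − rr)^i of the original deposit: Bank 1 lends 4.25·0.8030 ≈ 3.4127, Bank 2 lends 4.25·0.8030² ≈ 2.7404, and so on.
Summing a geometric series: total = 4.25·[0.8030·(1 − 0.8030^6) / (1 − 0.8030)] ≈ 12.6792 billion.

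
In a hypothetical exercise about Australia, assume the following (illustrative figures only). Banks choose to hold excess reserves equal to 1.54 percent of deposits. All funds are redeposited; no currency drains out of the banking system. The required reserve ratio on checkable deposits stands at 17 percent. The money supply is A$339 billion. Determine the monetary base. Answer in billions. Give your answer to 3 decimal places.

The money multiplier is m = 1 / (rr + e) = 1 / (0.17 + 0.0154) ≈ 5.3937433.
MB = M / m = 339 / 5.3937433 ≈ 62.8506 billion.

A$62.851 billion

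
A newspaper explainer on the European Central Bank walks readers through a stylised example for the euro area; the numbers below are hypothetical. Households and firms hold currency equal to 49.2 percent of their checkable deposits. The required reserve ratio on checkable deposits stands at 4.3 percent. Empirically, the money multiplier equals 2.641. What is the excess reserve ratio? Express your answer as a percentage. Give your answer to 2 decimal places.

2.99%

Using m = 2.641. Since m = (1 + c)/(c + rr + e), the denominator satisfies c + rr + e = (1 + c)/m = (1 + 0.492) / 2.641 ≈ 0.564938.
With c = 0.492 and rr = 0.043, the excess reserve ratio is 0.564938 − 0.492 − 0.043 = 0.029938.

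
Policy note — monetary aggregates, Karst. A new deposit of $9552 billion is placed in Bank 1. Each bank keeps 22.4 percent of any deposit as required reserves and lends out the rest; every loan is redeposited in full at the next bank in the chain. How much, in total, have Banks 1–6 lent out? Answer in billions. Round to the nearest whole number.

Bank i lends (1 − rr)^i of the original deposit: Bank 1 lends 9552·0.7760 = 7412.3520, Bank 2 lends 9552·0.7760² ≈ 5751.9852, and so on.
Summing a geometric series: total = 9552·[0.7760·(1 − 0.7760^6) / (1 − 0.7760)] ≈ 25865.1835 billion.

$25865 billion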